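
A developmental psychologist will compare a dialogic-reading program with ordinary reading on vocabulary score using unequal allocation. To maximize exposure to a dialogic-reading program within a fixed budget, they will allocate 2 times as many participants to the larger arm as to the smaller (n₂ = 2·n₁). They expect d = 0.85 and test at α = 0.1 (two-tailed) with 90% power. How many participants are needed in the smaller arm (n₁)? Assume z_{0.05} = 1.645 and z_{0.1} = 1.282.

With allocation ratio k = n₂/n₁ = 2, Var(x̄₁−x̄₂) = σ²(1/n₁ + 1/(k·n₁)) = σ²·(k+1)/(k·n₁).
So n₁ = (1 + 1/k)·((z_{α/2} + z_β)/d)² = 1.500 × (2.927/0.85)².
n₁ = 1.500 × 11.86 = 17.8.
Round up: n₁ = 18, giving n₂ = 2 × 18 = 36.

n₁ = 18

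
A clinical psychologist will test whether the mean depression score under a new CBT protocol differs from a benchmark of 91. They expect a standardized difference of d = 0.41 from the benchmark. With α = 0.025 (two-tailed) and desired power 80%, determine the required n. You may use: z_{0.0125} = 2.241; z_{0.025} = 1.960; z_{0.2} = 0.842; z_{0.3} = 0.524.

For a one-sample test: n = ((z_{α/2} + z_β) / d)².
z_{α/2} + z_β = 2.241 + 0.842 = 3.083.
n = (3.083 / 0.41)² = 7.520² = 56.54.
Round up.

n = 57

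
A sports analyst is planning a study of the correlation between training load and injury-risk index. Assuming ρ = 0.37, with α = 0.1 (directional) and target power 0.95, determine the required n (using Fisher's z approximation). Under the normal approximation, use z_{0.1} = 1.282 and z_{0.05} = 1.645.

Fisher's z: C = ½·ln((1+r)/(1−r)) = ½·ln(2.1746) = 0.3884.
n = ((z_{α} + z_β)/C)² + 3.
(1.282 + 1.645) / 0.3884 = 2.927 / 0.3884 = 7.536.
n = 7.536² + 3 = 56.79 + 3 = 59.8.
Round up.

n = 60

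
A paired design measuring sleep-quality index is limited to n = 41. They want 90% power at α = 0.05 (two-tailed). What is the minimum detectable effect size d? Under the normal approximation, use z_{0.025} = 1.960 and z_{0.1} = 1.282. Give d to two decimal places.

d_min ≈ 0.51

For a single sample (or paired design) of n = 41: d_min = (z_{α/2} + z_β)/√n.
z-sum = 1.960 + 1.282 = 3.242.
d_min = 3.242 / √41 = 3.242 / 6.403 = 0.506.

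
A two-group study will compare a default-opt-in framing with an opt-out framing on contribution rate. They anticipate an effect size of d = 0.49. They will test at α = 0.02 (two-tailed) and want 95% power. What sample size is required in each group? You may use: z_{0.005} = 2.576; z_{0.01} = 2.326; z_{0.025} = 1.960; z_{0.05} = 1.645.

For two independent groups with equal n: n = 2·((z_{α/2} + z_β) / d)².
z_{α/2} + z_β = 2.326 + 1.645 = 3.971.
n = 2 × (3.971 / 0.49)² = 2 × 8.104² = 2 × 65.68 = 131.4.
Round up to the next whole participant.

n = 132 per group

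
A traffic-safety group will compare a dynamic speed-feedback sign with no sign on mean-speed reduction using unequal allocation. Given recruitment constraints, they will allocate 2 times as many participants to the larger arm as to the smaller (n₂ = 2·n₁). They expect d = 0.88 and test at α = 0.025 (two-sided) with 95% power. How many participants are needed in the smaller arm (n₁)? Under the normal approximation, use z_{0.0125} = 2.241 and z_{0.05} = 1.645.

With allocation ratio k = n₂/n₁ = 2, Var(x̄₁−x̄₂) = σ²(1/n₁ + 1/(k·n₁)) = σ²·(k+1)/(k·n₁).
So n₁ = (1 + 1/k)·((z_{α/2} + z_β)/d)² = 1.500 × (3.886/0.88)².
n₁ = 1.500 × 19.50 = 29.3.
Round up: n₁ = 30, giving n₂ = 2 × 30 = 60.

n₁ = 30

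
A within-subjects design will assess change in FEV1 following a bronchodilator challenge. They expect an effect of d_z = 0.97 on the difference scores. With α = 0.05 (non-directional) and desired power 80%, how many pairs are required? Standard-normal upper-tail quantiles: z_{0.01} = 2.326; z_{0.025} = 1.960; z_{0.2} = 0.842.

For a paired (one-sample on differences) test: n = ((z_{α/2} + z_β) / d)².
z_{α/2} + z_β = 1.960 + 0.842 = 2.802.
n = (2.802 / 0.97)² = 2.889² = 8.34.
Round up.

n = 9 pairs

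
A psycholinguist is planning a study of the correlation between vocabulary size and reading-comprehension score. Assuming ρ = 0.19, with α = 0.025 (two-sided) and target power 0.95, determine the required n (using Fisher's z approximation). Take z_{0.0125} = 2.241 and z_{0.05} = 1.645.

Fisher's z: C = ½·ln((1+r)/(1−r)) = ½·ln(1.4691) = 0.1923.
n = ((z_{α/2} + z_β)/C)² + 3.
(2.241 + 1.645) / 0.1923 = 3.886 / 0.1923 = 20.208.
n = 20.208² + 3 = 408.36 + 3 = 411.4.
Round up.

n = 412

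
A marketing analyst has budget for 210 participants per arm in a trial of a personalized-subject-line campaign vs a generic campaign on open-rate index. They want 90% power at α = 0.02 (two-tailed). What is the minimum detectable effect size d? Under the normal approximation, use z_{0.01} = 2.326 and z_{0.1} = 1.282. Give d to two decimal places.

d_min ≈ 0.35

For two independent groups of n = 210 each: d_min = (z_{α/2} + z_β)·√(2/n).
z-sum = 2.326 + 1.282 = 3.608.
d_min = 3.608 × √(2/210) = 3.608 × 0.0976 = 0.352.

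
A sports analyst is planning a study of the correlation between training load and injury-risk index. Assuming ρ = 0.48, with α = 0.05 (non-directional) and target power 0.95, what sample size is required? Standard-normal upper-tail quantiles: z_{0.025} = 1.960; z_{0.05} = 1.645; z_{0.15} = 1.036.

n = 51

Fisher's z: C = ½·ln((1+r)/(1−r)) = ½·ln(2.8462) = 0.5230.
n = ((z_{α/2} + z_β)/C)² + 3.
(1.960 + 1.645) / 0.5230 = 3.605 / 0.5230 = 6.893.
n = 6.893² + 3 = 47.51 + 3 = 50.5.
Round up.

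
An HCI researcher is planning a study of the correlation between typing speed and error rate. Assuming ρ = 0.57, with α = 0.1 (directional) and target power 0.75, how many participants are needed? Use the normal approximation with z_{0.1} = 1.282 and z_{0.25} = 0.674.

Fisher's z: C = ½·ln((1+r)/(1−r)) = ½·ln(3.6512) = 0.6475.
n = ((z_{α} + z_β)/C)² + 3.
(1.282 + 0.674) / 0.6475 = 1.956 / 0.6475 = 3.021.
n = 3.021² + 3 = 9.13 + 3 = 12.1.
Round up.

n = 13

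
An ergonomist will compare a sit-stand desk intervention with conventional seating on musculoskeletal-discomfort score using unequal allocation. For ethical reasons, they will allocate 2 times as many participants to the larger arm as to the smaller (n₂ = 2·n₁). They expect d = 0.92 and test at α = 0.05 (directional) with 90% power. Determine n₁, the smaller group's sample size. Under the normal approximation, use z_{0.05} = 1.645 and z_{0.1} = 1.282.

n₁ = 16

With allocation ratio k = n₂/n₁ = 2, Var(x̄₁−x̄₂) = σ²(1/n₁ + 1/(k·n₁)) = σ²·(k+1)/(k·n₁).
So n₁ = (1 + 1/k)·((z_{α} + z_β)/d)² = 1.500 × (2.927/0.92)².
n₁ = 1.500 × 10.12 = 15.2.
Round up: n₁ = 16, giving n₂ = 2 × 16 = 32.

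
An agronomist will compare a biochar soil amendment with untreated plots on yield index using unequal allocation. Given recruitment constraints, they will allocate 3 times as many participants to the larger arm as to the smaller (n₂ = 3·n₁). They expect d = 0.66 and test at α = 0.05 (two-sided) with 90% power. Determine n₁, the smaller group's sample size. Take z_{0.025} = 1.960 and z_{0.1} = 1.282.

With allocation ratio k = n₂/n₁ = 3, Var(x̄₁−x̄₂) = σ²(1/n₁ + 1/(k·n₁)) = σ²·(k+1)/(k·n₁).
So n₁ = (1 + 1/k)·((z_{α/2} + z_β)/d)² = 1.333 × (3.242/0.66)².
n₁ = 1.333 × 24.13 = 32.2.
Round up: n₁ = 33, giving n₂ = 3 × 33 = 99.

n₁ = 33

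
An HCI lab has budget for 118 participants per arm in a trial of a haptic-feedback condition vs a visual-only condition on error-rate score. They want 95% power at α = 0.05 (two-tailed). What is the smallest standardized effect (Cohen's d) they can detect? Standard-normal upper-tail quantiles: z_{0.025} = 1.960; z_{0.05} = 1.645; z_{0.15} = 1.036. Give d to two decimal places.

For two independent groups of n = 118 each: d_min = (z_{α/2} + z_β)·√(2/n).
z-sum = 1.960 + 1.645 = 3.605.
d_min = 3.605 × √(2/118) = 3.605 × 0.1302 = 0.469.

d_min ≈ 0.47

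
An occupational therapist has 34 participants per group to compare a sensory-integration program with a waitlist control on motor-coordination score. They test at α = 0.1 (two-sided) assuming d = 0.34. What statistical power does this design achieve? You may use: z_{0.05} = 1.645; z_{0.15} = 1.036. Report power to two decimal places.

power ≈ 0.40

For two equal groups, power = Φ(d·√(n/2) − z_{α/2}).
d·√(n/2) = 0.34 × √(34/2) = 0.34 × 4.123 = 1.402.
z_β = 1.402 − 1.645 = -0.243.
Power = Φ(-0.243) = 0.404.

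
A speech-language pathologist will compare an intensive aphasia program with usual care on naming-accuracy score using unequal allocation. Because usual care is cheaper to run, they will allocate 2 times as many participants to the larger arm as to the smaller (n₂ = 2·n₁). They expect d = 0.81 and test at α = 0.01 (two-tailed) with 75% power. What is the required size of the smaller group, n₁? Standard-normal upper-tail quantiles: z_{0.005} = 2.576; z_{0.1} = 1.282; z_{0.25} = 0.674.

With allocation ratio k = n₂/n₁ = 2, Var(x̄₁−x̄₂) = σ²(1/n₁ + 1/(k·n₁)) = σ²·(k+1)/(k·n₁).
So n₁ = (1 + 1/k)·((z_{α/2} + z_β)/d)² = 1.500 × (3.250/0.81)².
n₁ = 1.500 × 16.10 = 24.1.
Round up: n₁ = 25, giving n₂ = 2 × 25 = 50.

n₁ = 25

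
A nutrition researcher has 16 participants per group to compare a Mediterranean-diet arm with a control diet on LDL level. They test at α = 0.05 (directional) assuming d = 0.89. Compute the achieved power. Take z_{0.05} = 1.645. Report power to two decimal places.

power ≈ 0.81

For two equal groups, power = Φ(d·√(n/2) − z_{α}).
d·√(n/2) = 0.89 × √(16/2) = 0.89 × 2.828 = 2.517.
z_β = 2.517 − 1.645 = 0.872.
Power = Φ(0.872) = 0.808.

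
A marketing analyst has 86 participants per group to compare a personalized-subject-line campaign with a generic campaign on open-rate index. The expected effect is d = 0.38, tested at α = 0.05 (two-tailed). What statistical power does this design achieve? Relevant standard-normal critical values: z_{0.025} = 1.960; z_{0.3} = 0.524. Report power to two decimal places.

power ≈ 0.70

For two equal groups, power = Φ(d·√(n/2) − z_{α/2}).
d·√(n/2) = 0.38 × √(86/2) = 0.38 × 6.557 = 2.492.
z_β = 2.492 − 1.960 = 0.532.
Power = Φ(0.532) = 0.703.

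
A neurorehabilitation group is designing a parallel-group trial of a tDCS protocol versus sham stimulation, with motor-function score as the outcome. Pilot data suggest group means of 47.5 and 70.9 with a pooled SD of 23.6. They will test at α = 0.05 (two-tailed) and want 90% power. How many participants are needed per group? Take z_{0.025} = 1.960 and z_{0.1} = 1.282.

n = 22 per group

Cohen's d = |M₁ − M₂| / SD_pooled = |47.5 − 70.9| / 23.6 = 23.4 / 23.6 = 0.992.
For two independent groups with equal n: n = 2·((z_{α/2} + z_β) / d)².
z_{α/2} + z_β = 1.960 + 1.282 = 3.242.
n = 2 × (3.242 / 0.992)² = 2 × 3.268² = 2 × 10.68 = 21.4.
Round up to the next whole participant.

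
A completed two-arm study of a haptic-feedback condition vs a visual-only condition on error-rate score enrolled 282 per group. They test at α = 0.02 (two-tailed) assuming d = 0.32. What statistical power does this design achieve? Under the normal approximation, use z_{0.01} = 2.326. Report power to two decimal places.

power ≈ 0.93

For two equal groups, power = Φ(d·√(n/2) − z_{α/2}).
d·√(n/2) = 0.32 × √(282/2) = 0.32 × 11.874 = 3.800.
z_β = 3.800 − 2.326 = 1.474.
Power = Φ(1.474) = 0.930.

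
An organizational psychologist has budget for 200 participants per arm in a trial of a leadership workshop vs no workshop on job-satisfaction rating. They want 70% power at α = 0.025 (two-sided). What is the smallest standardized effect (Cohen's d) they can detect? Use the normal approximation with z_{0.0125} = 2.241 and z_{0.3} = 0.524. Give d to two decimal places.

d_min ≈ 0.28

For two independent groups of n = 200 each: d_min = (z_{α/2} + z_β)·√(2/n).
z-sum = 2.241 + 0.524 = 2.765.
d_min = 2.765 × √(2/200) = 2.765 × 0.1000 = 0.277.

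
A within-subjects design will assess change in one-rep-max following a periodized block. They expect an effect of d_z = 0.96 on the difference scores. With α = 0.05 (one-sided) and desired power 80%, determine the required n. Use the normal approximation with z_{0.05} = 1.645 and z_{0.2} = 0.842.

n = 7 pairs

For a paired (one-sample on differences) test: n = ((z_{α} + z_β) / d)².
z_{α} + z_β = 1.645 + 0.842 = 2.487.
n = (2.487 / 0.96)² = 2.591² = 6.71.
Round up.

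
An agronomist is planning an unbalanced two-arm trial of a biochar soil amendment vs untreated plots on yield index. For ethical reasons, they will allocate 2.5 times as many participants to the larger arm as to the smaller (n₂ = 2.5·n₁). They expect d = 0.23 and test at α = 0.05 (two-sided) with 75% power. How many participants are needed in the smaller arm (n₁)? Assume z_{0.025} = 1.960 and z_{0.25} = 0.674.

With allocation ratio k = n₂/n₁ = 2.5, Var(x̄₁−x̄₂) = σ²(1/n₁ + 1/(k·n₁)) = σ²·(k+1)/(k·n₁).
So n₁ = (1 + 1/k)·((z_{α/2} + z_β)/d)² = 1.400 × (2.634/0.23)².
n₁ = 1.400 × 131.15 = 183.6.
Round up: n₁ = 184, giving n₂ = 2.5 × 184 = 460.

n₁ = 184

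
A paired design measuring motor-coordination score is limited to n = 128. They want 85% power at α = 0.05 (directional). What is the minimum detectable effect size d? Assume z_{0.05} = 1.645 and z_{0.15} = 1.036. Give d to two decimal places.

For a single sample (or paired design) of n = 128: d_min = (z_{α} + z_β)/√n.
z-sum = 1.645 + 1.036 = 2.681.
d_min = 2.681 / √128 = 2.681 / 11.314 = 0.237.

d_min ≈ 0.24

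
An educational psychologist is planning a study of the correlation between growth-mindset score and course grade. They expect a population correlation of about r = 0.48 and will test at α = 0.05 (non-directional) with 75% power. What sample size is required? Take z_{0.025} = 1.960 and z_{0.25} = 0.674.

Fisher's z: C = ½·ln((1+r)/(1−r)) = ½·ln(2.8462) = 0.5230.
n = ((z_{α/2} + z_β)/C)² + 3.
(1.960 + 0.674) / 0.5230 = 2.634 / 0.5230 = 5.036.
n = 5.036² + 3 = 25.36 + 3 = 28.4.
Round up.

n = 29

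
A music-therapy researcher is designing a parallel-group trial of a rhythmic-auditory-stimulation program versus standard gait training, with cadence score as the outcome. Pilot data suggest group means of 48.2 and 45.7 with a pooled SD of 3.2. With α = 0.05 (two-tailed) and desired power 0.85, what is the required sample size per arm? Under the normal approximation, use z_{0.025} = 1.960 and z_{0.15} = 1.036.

n = 30 per group

Cohen's d = |M₁ − M₂| / SD_pooled = |48.2 − 45.7| / 3.2 = 2.5 / 3.2 = 0.781.
For two independent groups with equal n: n = 2·((z_{α/2} + z_β) / d)².
z_{α/2} + z_β = 1.960 + 1.036 = 2.996.
n = 2 × (2.996 / 0.781)² = 2 × 3.836² = 2 × 14.72 = 29.4.
Round up to the next whole participant.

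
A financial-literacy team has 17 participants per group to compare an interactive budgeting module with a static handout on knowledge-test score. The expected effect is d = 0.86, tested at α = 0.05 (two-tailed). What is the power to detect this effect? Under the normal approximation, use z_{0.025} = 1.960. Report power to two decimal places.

For two equal groups, power = Φ(d·√(n/2) − z_{α/2}).
d·√(n/2) = 0.86 × √(17/2) = 0.86 × 2.915 = 2.507.
z_β = 2.507 − 1.960 = 0.547.
Power = Φ(0.547) = 0.708.

power ≈ 0.71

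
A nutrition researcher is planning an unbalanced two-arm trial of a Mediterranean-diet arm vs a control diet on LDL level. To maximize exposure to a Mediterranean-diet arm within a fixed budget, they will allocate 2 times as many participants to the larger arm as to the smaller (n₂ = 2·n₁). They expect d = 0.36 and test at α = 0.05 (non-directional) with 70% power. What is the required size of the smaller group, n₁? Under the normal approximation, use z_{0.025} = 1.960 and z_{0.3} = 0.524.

With allocation ratio k = n₂/n₁ = 2, Var(x̄₁−x̄₂) = σ²(1/n₁ + 1/(k·n₁)) = σ²·(k+1)/(k·n₁).
So n₁ = (1 + 1/k)·((z_{α/2} + z_β)/d)² = 1.500 × (2.484/0.36)².
n₁ = 1.500 × 47.61 = 71.4.
Round up: n₁ = 72, giving n₂ = 2 × 72 = 144.

n₁ = 72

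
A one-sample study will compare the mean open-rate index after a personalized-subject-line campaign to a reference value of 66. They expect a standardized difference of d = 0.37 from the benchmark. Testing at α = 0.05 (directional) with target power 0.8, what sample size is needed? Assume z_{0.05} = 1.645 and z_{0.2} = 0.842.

n = 46

For a one-sample test: n = ((z_{α} + z_β) / d)².
z_{α} + z_β = 1.645 + 0.842 = 2.487.
n = (2.487 / 0.37)² = 6.722² = 45.18.
Round up.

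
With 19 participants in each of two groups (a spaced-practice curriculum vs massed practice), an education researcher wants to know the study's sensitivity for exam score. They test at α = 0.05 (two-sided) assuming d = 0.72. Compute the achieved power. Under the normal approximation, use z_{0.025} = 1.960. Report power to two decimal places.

For two equal groups, power = Φ(d·√(n/2) − z_{α/2}).
d·√(n/2) = 0.72 × √(19/2) = 0.72 × 3.082 = 2.219.
z_β = 2.219 − 1.960 = 0.259.
Power = Φ(0.259) = 0.602.

power ≈ 0.60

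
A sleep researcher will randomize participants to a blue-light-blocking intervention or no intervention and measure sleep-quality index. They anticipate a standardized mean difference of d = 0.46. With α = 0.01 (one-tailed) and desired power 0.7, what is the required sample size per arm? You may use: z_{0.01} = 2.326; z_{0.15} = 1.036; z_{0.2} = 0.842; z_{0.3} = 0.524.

n = 77 per group

For two independent groups with equal n: n = 2·((z_{α} + z_β) / d)².
z_{α} + z_β = 2.326 + 0.524 = 2.850.
n = 2 × (2.850 / 0.46)² = 2 × 6.196² = 2 × 38.39 = 76.8.
Round up to the next whole participant.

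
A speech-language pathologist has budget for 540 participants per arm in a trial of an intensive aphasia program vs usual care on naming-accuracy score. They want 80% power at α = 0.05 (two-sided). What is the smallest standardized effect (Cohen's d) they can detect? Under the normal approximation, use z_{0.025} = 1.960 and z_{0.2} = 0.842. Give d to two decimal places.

d_min ≈ 0.17

For two independent groups of n = 540 each: d_min = (z_{α/2} + z_β)·√(2/n).
z-sum = 1.960 + 0.842 = 2.802.
d_min = 2.802 × √(2/540) = 2.802 × 0.0609 = 0.171.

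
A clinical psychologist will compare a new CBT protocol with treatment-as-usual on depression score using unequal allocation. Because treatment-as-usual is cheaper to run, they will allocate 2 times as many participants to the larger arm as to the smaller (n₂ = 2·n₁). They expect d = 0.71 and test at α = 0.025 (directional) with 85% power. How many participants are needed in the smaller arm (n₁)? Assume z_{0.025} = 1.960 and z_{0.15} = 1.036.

n₁ = 27

With allocation ratio k = n₂/n₁ = 2, Var(x̄₁−x̄₂) = σ²(1/n₁ + 1/(k·n₁)) = σ²·(k+1)/(k·n₁).
So n₁ = (1 + 1/k)·((z_{α} + z_β)/d)² = 1.500 × (2.996/0.71)².
n₁ = 1.500 × 17.81 = 26.7.
Round up: n₁ = 27, giving n₂ = 2 × 27 = 54.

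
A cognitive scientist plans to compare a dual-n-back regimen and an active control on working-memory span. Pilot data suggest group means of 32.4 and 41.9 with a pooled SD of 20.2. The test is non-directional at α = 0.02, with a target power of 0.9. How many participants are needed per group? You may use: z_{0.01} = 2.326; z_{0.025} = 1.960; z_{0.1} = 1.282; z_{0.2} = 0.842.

Cohen's d = |M₁ − M₂| / SD_pooled = |32.4 − 41.9| / 20.2 = 9.5 / 20.2 = 0.470.
For two independent groups with equal n: n = 2·((z_{α/2} + z_β) / d)².
z_{α/2} + z_β = 2.326 + 1.282 = 3.608.
n = 2 × (3.608 / 0.470)² = 2 × 7.677² = 2 × 58.93 = 117.9.
Round up to the next whole participant.

n = 118 per group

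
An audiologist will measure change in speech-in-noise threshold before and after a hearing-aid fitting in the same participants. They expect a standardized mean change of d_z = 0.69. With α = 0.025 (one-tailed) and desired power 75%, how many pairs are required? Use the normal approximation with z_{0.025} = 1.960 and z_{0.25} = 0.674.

n = 15 pairs

For a paired (one-sample on differences) test: n = ((z_{α} + z_β) / d)².
z_{α} + z_β = 1.960 + 0.674 = 2.634.
n = (2.634 / 0.69)² = 3.817² = 14.57.
Round up.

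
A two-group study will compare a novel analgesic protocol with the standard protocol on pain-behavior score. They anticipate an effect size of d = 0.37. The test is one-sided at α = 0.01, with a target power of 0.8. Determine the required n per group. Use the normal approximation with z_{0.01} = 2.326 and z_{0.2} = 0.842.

n = 147 per group

For two independent groups with equal n: n = 2·((z_{α} + z_β) / d)².
z_{α} + z_β = 2.326 + 0.842 = 3.168.
n = 2 × (3.168 / 0.37)² = 2 × 8.562² = 2 × 73.31 = 146.6.
Round up to the next whole participant.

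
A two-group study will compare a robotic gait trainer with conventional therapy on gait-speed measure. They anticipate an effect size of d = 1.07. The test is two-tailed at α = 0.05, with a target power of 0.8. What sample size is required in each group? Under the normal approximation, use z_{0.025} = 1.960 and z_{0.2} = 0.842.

n = 14 per group

For two independent groups with equal n: n = 2·((z_{α/2} + z_β) / d)².
z_{α/2} + z_β = 1.960 + 0.842 = 2.802.
n = 2 × (2.802 / 1.07)² = 2 × 2.619² = 2 × 6.86 = 13.7.
Round up to the next whole participant.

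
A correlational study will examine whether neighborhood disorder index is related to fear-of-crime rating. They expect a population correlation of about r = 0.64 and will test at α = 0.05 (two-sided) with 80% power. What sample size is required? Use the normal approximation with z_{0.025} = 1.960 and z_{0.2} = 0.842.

Fisher's z: C = ½·ln((1+r)/(1−r)) = ½·ln(4.5556) = 0.7582.
n = ((z_{α/2} + z_β)/C)² + 3.
(1.960 + 0.842) / 0.7582 = 2.802 / 0.7582 = 3.696.
n = 3.696² + 3 = 13.66 + 3 = 16.7.
Round up.

n = 17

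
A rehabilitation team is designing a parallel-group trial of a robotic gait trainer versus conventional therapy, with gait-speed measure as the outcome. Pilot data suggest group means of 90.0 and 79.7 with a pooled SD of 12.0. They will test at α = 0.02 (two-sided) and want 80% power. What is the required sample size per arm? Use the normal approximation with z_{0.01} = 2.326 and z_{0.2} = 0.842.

Cohen's d = |M₁ − M₂| / SD_pooled = |90.0 − 79.7| / 12.0 = 10.3 / 12.0 = 0.858.
For two independent groups with equal n: n = 2·((z_{α/2} + z_β) / d)².
z_{α/2} + z_β = 2.326 + 0.842 = 3.168.
n = 2 × (3.168 / 0.858)² = 2 × 3.692² = 2 × 13.63 = 27.3.
Round up to the next whole participant.

n = 28 per group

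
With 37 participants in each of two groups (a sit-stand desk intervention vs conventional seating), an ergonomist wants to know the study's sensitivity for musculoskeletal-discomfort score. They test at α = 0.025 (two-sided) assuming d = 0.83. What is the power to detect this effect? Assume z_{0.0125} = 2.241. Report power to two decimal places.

For two equal groups, power = Φ(d·√(n/2) − z_{α/2}).
d·√(n/2) = 0.83 × √(37/2) = 0.83 × 4.301 = 3.570.
z_β = 3.570 − 2.241 = 1.329.
Power = Φ(1.329) = 0.908.

power ≈ 0.91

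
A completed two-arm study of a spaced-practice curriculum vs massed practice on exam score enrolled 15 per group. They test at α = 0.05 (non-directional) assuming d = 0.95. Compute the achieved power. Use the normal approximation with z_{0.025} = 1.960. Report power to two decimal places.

power ≈ 0.74

For two equal groups, power = Φ(d·√(n/2) − z_{α/2}).
d·√(n/2) = 0.95 × √(15/2) = 0.95 × 2.739 = 2.602.
z_β = 2.602 − 1.960 = 0.642.
Power = Φ(0.642) = 0.739.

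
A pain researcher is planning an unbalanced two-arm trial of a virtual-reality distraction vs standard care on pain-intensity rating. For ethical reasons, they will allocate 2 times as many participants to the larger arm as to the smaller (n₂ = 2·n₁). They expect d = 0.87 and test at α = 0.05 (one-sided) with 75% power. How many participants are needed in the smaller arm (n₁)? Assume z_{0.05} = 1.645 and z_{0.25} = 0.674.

With allocation ratio k = n₂/n₁ = 2, Var(x̄₁−x̄₂) = σ²(1/n₁ + 1/(k·n₁)) = σ²·(k+1)/(k·n₁).
So n₁ = (1 + 1/k)·((z_{α} + z_β)/d)² = 1.500 × (2.319/0.87)².
n₁ = 1.500 × 7.10 = 10.7.
Round up: n₁ = 11, giving n₂ = 2 × 11 = 22.

n₁ = 11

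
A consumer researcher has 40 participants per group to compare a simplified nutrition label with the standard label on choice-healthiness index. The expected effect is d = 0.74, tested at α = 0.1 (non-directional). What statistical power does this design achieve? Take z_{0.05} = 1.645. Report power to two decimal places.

For two equal groups, power = Φ(d·√(n/2) − z_{α/2}).
d·√(n/2) = 0.74 × √(40/2) = 0.74 × 4.472 = 3.309.
z_β = 3.309 − 1.645 = 1.664.
Power = Φ(1.664) = 0.952.

power ≈ 0.95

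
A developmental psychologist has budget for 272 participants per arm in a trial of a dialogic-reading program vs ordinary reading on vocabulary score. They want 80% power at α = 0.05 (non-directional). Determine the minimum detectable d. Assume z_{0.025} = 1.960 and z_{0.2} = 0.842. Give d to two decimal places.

For two independent groups of n = 272 each: d_min = (z_{α/2} + z_β)·√(2/n).
z-sum = 1.960 + 0.842 = 2.802.
d_min = 2.802 × √(2/272) = 2.802 × 0.0857 = 0.240.

d_min ≈ 0.24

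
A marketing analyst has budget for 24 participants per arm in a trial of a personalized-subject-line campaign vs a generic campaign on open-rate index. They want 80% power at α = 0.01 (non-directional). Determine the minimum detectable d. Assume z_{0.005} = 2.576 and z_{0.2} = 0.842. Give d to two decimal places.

d_min ≈ 0.99

For two independent groups of n = 24 each: d_min = (z_{α/2} + z_β)·√(2/n).
z-sum = 2.576 + 0.842 = 3.418.
d_min = 3.418 × √(2/24) = 3.418 × 0.2887 = 0.987.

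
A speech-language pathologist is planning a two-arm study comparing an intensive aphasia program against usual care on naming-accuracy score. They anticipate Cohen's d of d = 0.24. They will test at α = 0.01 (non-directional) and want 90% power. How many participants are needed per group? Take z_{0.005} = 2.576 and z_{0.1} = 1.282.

For two independent groups with equal n: n = 2·((z_{α/2} + z_β) / d)².
z_{α/2} + z_β = 2.576 + 1.282 = 3.858.
n = 2 × (3.858 / 0.24)² = 2 × 16.075² = 2 × 258.41 = 516.8.
Round up to the next whole participant.

n = 517 per group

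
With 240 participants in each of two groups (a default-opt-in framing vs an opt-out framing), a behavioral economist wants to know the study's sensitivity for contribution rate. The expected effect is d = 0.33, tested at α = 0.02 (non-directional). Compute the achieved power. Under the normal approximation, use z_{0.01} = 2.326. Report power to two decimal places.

For two equal groups, power = Φ(d·√(n/2) − z_{α/2}).
d·√(n/2) = 0.33 × √(240/2) = 0.33 × 10.954 = 3.615.
z_β = 3.615 − 2.326 = 1.289.
Power = Φ(1.289) = 0.901.

power ≈ 0.90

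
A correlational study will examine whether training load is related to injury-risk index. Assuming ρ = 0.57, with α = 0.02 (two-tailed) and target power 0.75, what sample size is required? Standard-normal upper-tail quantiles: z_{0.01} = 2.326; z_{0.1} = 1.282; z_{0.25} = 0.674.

n = 25

Fisher's z: C = ½·ln((1+r)/(1−r)) = ½·ln(3.6512) = 0.6475.
n = ((z_{α/2} + z_β)/C)² + 3.
(2.326 + 0.674) / 0.6475 = 3.000 / 0.6475 = 4.633.
n = 4.633² + 3 = 21.47 + 3 = 24.5.
Round up.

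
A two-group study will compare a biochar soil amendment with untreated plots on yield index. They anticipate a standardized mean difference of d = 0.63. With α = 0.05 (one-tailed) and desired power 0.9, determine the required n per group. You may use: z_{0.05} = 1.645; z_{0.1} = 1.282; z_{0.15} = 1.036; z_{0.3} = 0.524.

n = 44 per group

For two independent groups with equal n: n = 2·((z_{α} + z_β) / d)².
z_{α} + z_β = 1.645 + 1.282 = 2.927.
n = 2 × (2.927 / 0.63)² = 2 × 4.646² = 2 × 21.59 = 43.2.
Round up to the next whole participant.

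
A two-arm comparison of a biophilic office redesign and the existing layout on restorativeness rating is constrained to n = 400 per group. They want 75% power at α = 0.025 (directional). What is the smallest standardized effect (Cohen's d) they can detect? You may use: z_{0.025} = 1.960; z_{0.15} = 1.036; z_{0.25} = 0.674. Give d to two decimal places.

d_min ≈ 0.19

For two independent groups of n = 400 each: d_min = (z_{α} + z_β)·√(2/n).
z-sum = 1.960 + 0.674 = 2.634.
d_min = 2.634 × √(2/400) = 2.634 × 0.0707 = 0.186.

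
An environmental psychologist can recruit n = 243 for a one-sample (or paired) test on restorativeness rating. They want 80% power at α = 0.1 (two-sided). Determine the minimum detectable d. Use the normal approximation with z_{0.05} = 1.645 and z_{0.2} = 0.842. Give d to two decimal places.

For a single sample (or paired design) of n = 243: d_min = (z_{α/2} + z_β)/√n.
z-sum = 1.645 + 0.842 = 2.487.
d_min = 2.487 / √243 = 2.487 / 15.588 = 0.160.

d_min ≈ 0.16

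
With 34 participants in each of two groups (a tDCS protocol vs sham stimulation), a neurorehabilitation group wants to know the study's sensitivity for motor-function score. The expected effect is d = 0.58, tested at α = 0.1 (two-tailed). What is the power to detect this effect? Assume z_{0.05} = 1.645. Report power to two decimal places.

power ≈ 0.77

For two equal groups, power = Φ(d·√(n/2) − z_{α/2}).
d·√(n/2) = 0.58 × √(34/2) = 0.58 × 4.123 = 2.391.
z_β = 2.391 − 1.645 = 0.746.
Power = Φ(0.746) = 0.772.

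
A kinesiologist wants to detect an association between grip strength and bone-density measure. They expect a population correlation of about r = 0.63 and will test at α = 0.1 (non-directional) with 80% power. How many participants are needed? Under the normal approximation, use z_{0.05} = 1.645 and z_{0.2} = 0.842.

Fisher's z: C = ½·ln((1+r)/(1−r)) = ½·ln(4.4054) = 0.7414.
n = ((z_{α/2} + z_β)/C)² + 3.
(1.645 + 0.842) / 0.7414 = 2.487 / 0.7414 = 3.354.
n = 3.354² + 3 = 11.25 + 3 = 14.3.
Round up.

n = 15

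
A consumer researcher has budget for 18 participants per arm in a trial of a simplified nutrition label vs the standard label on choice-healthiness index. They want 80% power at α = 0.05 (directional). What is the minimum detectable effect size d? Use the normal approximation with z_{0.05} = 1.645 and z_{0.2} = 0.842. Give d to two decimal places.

d_min ≈ 0.83

For two independent groups of n = 18 each: d_min = (z_{α} + z_β)·√(2/n).
z-sum = 1.645 + 0.842 = 2.487.
d_min = 2.487 × √(2/18) = 2.487 × 0.3333 = 0.829.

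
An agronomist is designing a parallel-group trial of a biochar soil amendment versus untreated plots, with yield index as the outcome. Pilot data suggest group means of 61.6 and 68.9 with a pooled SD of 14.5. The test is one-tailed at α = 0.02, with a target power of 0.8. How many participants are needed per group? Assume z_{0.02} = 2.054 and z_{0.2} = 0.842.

Cohen's d = |M₁ − M₂| / SD_pooled = |61.6 − 68.9| / 14.5 = 7.3 / 14.5 = 0.503.
For two independent groups with equal n: n = 2·((z_{α} + z_β) / d)².
z_{α} + z_β = 2.054 + 0.842 = 2.896.
n = 2 × (2.896 / 0.503)² = 2 × 5.757² = 2 × 33.15 = 66.3.
Round up to the next whole participant.

n = 67 per group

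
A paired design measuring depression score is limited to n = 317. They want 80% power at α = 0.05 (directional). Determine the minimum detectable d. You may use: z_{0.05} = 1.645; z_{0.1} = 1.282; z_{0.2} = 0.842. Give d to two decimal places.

d_min ≈ 0.14

For a single sample (or paired design) of n = 317: d_min = (z_{α} + z_β)/√n.
z-sum = 1.645 + 0.842 = 2.487.
d_min = 2.487 / √317 = 2.487 / 17.804 = 0.140.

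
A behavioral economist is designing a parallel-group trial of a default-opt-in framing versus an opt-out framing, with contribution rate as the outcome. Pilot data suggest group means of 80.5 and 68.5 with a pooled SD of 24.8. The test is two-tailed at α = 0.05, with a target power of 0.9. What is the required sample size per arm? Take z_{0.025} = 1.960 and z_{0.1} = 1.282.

Cohen's d = |M₁ − M₂| / SD_pooled = |80.5 − 68.5| / 24.8 = 12.0 / 24.8 = 0.484.
For two independent groups with equal n: n = 2·((z_{α/2} + z_β) / d)².
z_{α/2} + z_β = 1.960 + 1.282 = 3.242.
n = 2 × (3.242 / 0.484)² = 2 × 6.698² = 2 × 44.87 = 89.7.
Round up to the next whole participant.

n = 90 per group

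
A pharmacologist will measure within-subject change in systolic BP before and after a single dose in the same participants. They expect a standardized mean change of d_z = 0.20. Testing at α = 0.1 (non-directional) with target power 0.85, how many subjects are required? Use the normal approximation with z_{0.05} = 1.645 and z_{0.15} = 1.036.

n = 180 pairs

For a paired (one-sample on differences) test: n = ((z_{α/2} + z_β) / d)².
z_{α/2} + z_β = 1.645 + 1.036 = 2.681.
n = (2.681 / 0.20)² = 13.405² = 179.69.
Round up.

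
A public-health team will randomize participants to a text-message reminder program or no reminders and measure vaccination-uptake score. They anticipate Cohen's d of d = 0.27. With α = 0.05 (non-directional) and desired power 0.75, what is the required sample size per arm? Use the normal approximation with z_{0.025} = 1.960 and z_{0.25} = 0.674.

For two independent groups with equal n: n = 2·((z_{α/2} + z_β) / d)².
z_{α/2} + z_β = 1.960 + 0.674 = 2.634.
n = 2 × (2.634 / 0.27)² = 2 × 9.756² = 2 × 95.17 = 190.3.
Round up to the next whole participant.

n = 191 per group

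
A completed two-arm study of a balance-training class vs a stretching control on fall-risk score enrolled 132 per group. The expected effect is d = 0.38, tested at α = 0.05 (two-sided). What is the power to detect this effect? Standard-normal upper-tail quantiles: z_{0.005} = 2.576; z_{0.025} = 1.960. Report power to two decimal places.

For two equal groups, power = Φ(d·√(n/2) − z_{α/2}).
d·√(n/2) = 0.38 × √(132/2) = 0.38 × 8.124 = 3.087.
z_β = 3.087 − 1.960 = 1.127.
Power = Φ(1.127) = 0.870.

power ≈ 0.87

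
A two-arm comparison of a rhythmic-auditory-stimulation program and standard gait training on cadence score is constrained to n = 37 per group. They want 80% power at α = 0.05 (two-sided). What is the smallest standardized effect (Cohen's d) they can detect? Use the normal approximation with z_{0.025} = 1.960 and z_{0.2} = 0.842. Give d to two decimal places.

d_min ≈ 0.65

For two independent groups of n = 37 each: d_min = (z_{α/2} + z_β)·√(2/n).
z-sum = 1.960 + 0.842 = 2.802.
d_min = 2.802 × √(2/37) = 2.802 × 0.2325 = 0.651.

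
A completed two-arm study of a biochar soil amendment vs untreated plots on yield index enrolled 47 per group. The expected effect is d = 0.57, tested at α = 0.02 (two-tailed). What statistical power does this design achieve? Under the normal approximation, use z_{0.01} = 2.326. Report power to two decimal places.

power ≈ 0.67

For two equal groups, power = Φ(d·√(n/2) − z_{α/2}).
d·√(n/2) = 0.57 × √(47/2) = 0.57 × 4.848 = 2.763.
z_β = 2.763 − 2.326 = 0.437.
Power = Φ(0.437) = 0.669.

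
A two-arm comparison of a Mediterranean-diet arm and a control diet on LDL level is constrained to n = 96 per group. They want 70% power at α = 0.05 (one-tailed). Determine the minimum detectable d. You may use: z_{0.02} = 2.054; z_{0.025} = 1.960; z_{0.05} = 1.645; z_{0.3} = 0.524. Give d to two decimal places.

d_min ≈ 0.31

For two independent groups of n = 96 each: d_min = (z_{α} + z_β)·√(2/n).
z-sum = 1.645 + 0.524 = 2.169.
d_min = 2.169 × √(2/96) = 2.169 × 0.1443 = 0.313.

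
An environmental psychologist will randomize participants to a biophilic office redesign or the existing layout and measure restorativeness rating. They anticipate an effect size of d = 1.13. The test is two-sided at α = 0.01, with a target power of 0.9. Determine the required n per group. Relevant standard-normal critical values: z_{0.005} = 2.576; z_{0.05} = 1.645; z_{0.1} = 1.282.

For two independent groups with equal n: n = 2·((z_{α/2} + z_β) / d)².
z_{α/2} + z_β = 2.576 + 1.282 = 3.858.
n = 2 × (3.858 / 1.13)² = 2 × 3.414² = 2 × 11.66 = 23.3.
Round up to the next whole participant.

n = 24 per group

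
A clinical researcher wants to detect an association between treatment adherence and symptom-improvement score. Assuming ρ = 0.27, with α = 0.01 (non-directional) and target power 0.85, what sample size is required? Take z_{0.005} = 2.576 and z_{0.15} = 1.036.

Fisher's z: C = ½·ln((1+r)/(1−r)) = ½·ln(1.7397) = 0.2769.
n = ((z_{α/2} + z_β)/C)² + 3.
(2.576 + 1.036) / 0.2769 = 3.612 / 0.2769 = 13.044.
n = 13.044² + 3 = 170.16 + 3 = 173.2.
Round up.

n = 174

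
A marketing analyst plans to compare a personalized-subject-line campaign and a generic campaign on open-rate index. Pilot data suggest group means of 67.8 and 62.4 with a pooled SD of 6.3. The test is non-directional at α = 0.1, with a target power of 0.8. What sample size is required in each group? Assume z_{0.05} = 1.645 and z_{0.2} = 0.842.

Cohen's d = |M₁ − M₂| / SD_pooled = |67.8 − 62.4| / 6.3 = 5.4 / 6.3 = 0.857.
For two independent groups with equal n: n = 2·((z_{α/2} + z_β) / d)².
z_{α/2} + z_β = 1.645 + 0.842 = 2.487.
n = 2 × (2.487 / 0.857)² = 2 × 2.902² = 2 × 8.42 = 16.8.
Round up to the next whole participant.

n = 17 per group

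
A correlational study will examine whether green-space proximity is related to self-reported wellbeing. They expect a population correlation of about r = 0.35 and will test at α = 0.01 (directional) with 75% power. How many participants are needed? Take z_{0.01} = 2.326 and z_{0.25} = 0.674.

n = 71

Fisher's z: C = ½·ln((1+r)/(1−r)) = ½·ln(2.0769) = 0.3654.
n = ((z_{α} + z_β)/C)² + 3.
(2.326 + 0.674) / 0.3654 = 3.000 / 0.3654 = 8.210.
n = 8.210² + 3 = 67.41 + 3 = 70.4.
Round up.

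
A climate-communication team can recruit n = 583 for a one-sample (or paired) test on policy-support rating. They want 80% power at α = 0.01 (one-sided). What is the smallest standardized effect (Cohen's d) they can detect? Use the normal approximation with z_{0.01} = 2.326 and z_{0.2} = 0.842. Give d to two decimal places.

d_min ≈ 0.13

For a single sample (or paired design) of n = 583: d_min = (z_{α} + z_β)/√n.
z-sum = 2.326 + 0.842 = 3.168.
d_min = 3.168 / √583 = 3.168 / 24.145 = 0.131.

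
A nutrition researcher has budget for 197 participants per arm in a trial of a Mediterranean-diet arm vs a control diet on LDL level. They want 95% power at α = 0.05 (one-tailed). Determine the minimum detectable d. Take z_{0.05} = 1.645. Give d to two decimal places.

d_min ≈ 0.33

For two independent groups of n = 197 each: d_min = (z_{α} + z_β)·√(2/n).
z-sum = 1.645 + 1.645 = 3.290.
d_min = 3.290 × √(2/197) = 3.290 × 0.1008 = 0.331.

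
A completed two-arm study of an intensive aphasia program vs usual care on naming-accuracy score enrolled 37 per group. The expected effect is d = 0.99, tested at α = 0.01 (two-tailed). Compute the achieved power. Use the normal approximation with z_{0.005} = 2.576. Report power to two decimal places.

For two equal groups, power = Φ(d·√(n/2) − z_{α/2}).
d·√(n/2) = 0.99 × √(37/2) = 0.99 × 4.301 = 4.258.
z_β = 4.258 − 2.576 = 1.682.
Power = Φ(1.682) = 0.954.

power ≈ 0.95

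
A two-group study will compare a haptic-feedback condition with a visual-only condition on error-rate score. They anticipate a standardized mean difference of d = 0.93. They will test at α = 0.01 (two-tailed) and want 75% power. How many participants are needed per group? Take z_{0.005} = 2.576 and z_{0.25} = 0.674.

For two independent groups with equal n: n = 2·((z_{α/2} + z_β) / d)².
z_{α/2} + z_β = 2.576 + 0.674 = 3.250.
n = 2 × (3.250 / 0.93)² = 2 × 3.495² = 2 × 12.21 = 24.4.
Round up to the next whole participant.

n = 25 per group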